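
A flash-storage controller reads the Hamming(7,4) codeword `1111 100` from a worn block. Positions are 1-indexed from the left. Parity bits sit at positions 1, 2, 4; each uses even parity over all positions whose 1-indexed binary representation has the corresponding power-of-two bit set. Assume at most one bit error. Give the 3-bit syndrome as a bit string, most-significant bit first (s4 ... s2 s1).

s1: b1⊕b3⊕b5⊕b7 = 1⊕1⊕1⊕0 = 1
s2: b2⊕b3⊕b6⊕b7 = 1⊕1⊕0⊕0 = 0
s4: b4⊕b5⊕b6⊕b7 = 1⊕1⊕0⊕0 = 0
Syndrome (s4...s1) = 001 → position 1.

001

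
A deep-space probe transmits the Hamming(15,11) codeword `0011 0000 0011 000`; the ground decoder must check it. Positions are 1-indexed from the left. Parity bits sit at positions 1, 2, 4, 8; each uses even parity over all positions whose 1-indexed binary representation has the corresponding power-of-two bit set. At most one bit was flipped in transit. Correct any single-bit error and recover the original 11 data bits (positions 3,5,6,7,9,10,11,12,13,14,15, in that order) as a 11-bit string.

s1: b1⊕b3⊕b5⊕b7⊕b9⊕b11⊕b13⊕b15 = 0⊕1⊕0⊕0⊕0⊕1⊕0⊕0 = 0
s2: b2⊕b3⊕b6⊕b7⊕b10⊕b11⊕b14⊕b15 = 0⊕1⊕0⊕0⊕0⊕1⊕0⊕0 = 0
s4: b4⊕b5⊕b6⊕b7⊕b12⊕b13⊕b14⊕b15 = 1⊕0⊕0⊕0⊕1⊕0⊕0⊕0 = 0
s8: b8⊕b9⊕b10⊕b11⊕b12⊕b13⊕b14⊕b15 = 0⊕0⊕0⊕1⊕1⊕0⊕0⊕0 = 0
Syndrome (s8...s1) = 0000 → position 0 (no error).
No correction needed.
Data bits at positions 3,5,6,7,9,10,11,12,13,14,15: 10000011000

10000011000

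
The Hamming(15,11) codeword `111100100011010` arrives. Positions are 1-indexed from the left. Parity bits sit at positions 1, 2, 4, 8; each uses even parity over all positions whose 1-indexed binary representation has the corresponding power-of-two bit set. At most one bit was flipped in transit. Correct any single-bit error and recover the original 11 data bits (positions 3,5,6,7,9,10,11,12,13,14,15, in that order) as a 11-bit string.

10010111010

s1: b1⊕b3⊕b5⊕b7⊕b9⊕b11⊕b13⊕b15 = 1⊕1⊕0⊕1⊕0⊕1⊕0⊕0 = 0
s2: b2⊕b3⊕b6⊕b7⊕b10⊕b11⊕b14⊕b15 = 1⊕1⊕0⊕1⊕0⊕1⊕1⊕0 = 1
s4: b4⊕b5⊕b6⊕b7⊕b12⊕b13⊕b14⊕b15 = 1⊕0⊕0⊕1⊕1⊕0⊕1⊕0 = 0
s8: b8⊕b9⊕b10⊕b11⊕b12⊕b13⊕b14⊕b15 = 0⊕0⊕0⊕1⊕1⊕0⊕1⊕0 = 1
Syndrome (s8...s1) = 1010 → position 10.
Flip bit 10: corrected codeword = 111100100111010
Data bits at positions 3,5,6,7,9,10,11,12,13,14,15: 10010111010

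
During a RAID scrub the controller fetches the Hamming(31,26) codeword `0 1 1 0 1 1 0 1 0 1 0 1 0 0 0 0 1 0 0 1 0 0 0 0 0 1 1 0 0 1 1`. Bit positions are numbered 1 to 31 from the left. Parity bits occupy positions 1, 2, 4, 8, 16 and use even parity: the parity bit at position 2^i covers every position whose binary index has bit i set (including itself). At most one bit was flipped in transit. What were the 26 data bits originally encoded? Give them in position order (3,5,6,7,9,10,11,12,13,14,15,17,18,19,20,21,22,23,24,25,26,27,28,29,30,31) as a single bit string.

s1: b1⊕b3⊕b5⊕b7⊕b9⊕b11⊕b13⊕b15⊕b17⊕b19⊕b21⊕b23⊕b25⊕b27⊕b29⊕b31 = 0⊕1⊕1⊕0⊕0⊕0⊕0⊕0⊕1⊕0⊕0⊕0⊕0⊕1⊕0⊕1 = 1
s2: b2⊕b3⊕b6⊕b7⊕b10⊕b11⊕b14⊕b15⊕b18⊕b19⊕b22⊕b23⊕b26⊕b27⊕b30⊕b31 = 1⊕1⊕1⊕0⊕1⊕0⊕0⊕0⊕0⊕0⊕0⊕0⊕1⊕1⊕1⊕1 = 0
s4: b4⊕b5⊕b6⊕b7⊕b12⊕b13⊕b14⊕b15⊕b20⊕b21⊕b22⊕b23⊕b28⊕b29⊕b30⊕b31 = 0⊕1⊕1⊕0⊕1⊕0⊕0⊕0⊕1⊕0⊕0⊕0⊕0⊕0⊕1⊕1 = 0
s8: b8⊕b9⊕b10⊕b11⊕b12⊕b13⊕b14⊕b15⊕b24⊕b25⊕b26⊕b27⊕b28⊕b29⊕b30⊕b31 = 1⊕0⊕1⊕0⊕1⊕0⊕0⊕0⊕0⊕0⊕1⊕1⊕0⊕0⊕1⊕1 = 1
s16: b16⊕b17⊕b18⊕b19⊕b20⊕b21⊕b22⊕b23⊕b24⊕b25⊕b26⊕b27⊕b28⊕b29⊕b30⊕b31 = 0⊕1⊕0⊕0⊕1⊕0⊕0⊕0⊕0⊕0⊕1⊕1⊕0⊕0⊕1⊕1 = 0
Syndrome (s16...s1) = 01001 → position 9.
Flip bit 9: corrected codeword = 0110110111010000100100000110011
Data bits at positions 3,5,6,7,9,10,11,12,13,14,15,17,18,19,20,21,22,23,24,25,26,27,28,29,30,31: 11101101000100100000110011

11101101000100100000110011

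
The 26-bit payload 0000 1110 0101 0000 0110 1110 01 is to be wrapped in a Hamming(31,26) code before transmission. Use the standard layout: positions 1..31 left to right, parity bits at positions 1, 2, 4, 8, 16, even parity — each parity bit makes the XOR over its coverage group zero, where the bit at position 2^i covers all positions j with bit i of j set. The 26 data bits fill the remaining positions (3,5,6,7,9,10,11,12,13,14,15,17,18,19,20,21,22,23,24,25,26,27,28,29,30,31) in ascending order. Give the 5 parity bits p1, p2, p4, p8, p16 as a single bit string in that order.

01011

Place data bits at non-power-of-two positions: b3=0, b5=0, b6=0, b7=0, b9=1, b10=1, b11=1, b12=0, b13=0, b14=1, b15=0, b17=1, b18=0, b19=0, b20=0, b21=0, b22=0, b23=1, b24=1, b25=0, b26=1, b27=1, b28=1, b29=0, b30=0, b31=1.
p1 = XOR of data positions {3,5,7,9,11,13,15,17,19,21,23,25,27,29,31} = 0⊕0⊕0⊕1⊕1⊕0⊕0⊕1⊕0⊕0⊕1⊕0⊕1⊕0⊕1 = 0
p2 = XOR of data positions {3,6,7,10,11,14,15,18,19,22,23,26,27,30,31} = 0⊕0⊕0⊕1⊕1⊕1⊕0⊕0⊕0⊕0⊕1⊕1⊕1⊕0⊕1 = 1
p4 = XOR of data positions {5,6,7,12,13,14,15,20,21,22,23,28,29,30,31} = 0⊕0⊕0⊕0⊕0⊕1⊕0⊕0⊕0⊕0⊕1⊕1⊕0⊕0⊕1 = 0
p8 = XOR of data positions {9,10,11,12,13,14,15,24,25,26,27,28,29,30,31} = 1⊕1⊕1⊕0⊕0⊕1⊕0⊕1⊕0⊕1⊕1⊕1⊕0⊕0⊕1 = 1
p16 = XOR of data positions {17,18,19,20,21,22,23,24,25,26,27,28,29,30,31} = 1⊕0⊕0⊕0⊕0⊕0⊕1⊕1⊕0⊕1⊕1⊕1⊕0⊕0⊕1 = 1
Parity bits p1,p2,p4,p8,p16 = 01011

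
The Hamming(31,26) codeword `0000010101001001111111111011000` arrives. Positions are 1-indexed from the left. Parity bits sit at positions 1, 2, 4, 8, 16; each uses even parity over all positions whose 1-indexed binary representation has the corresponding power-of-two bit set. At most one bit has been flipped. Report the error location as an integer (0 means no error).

s1: b1⊕b3⊕b5⊕b7⊕b9⊕b11⊕b13⊕b15⊕b17⊕b19⊕b21⊕b23⊕b25⊕b27⊕b29⊕b31 = 0⊕0⊕0⊕0⊕0⊕0⊕1⊕0⊕1⊕1⊕1⊕1⊕1⊕1⊕0⊕0 = 1
s2: b2⊕b3⊕b6⊕b7⊕b10⊕b11⊕b14⊕b15⊕b18⊕b19⊕b22⊕b23⊕b26⊕b27⊕b30⊕b31 = 0⊕0⊕1⊕0⊕1⊕0⊕0⊕0⊕1⊕1⊕1⊕1⊕0⊕1⊕0⊕0 = 1
s4: b4⊕b5⊕b6⊕b7⊕b12⊕b13⊕b14⊕b15⊕b20⊕b21⊕b22⊕b23⊕b28⊕b29⊕b30⊕b31 = 0⊕0⊕1⊕0⊕0⊕1⊕0⊕0⊕1⊕1⊕1⊕1⊕1⊕0⊕0⊕0 = 1
s8: b8⊕b9⊕b10⊕b11⊕b12⊕b13⊕b14⊕b15⊕b24⊕b25⊕b26⊕b27⊕b28⊕b29⊕b30⊕b31 = 1⊕0⊕1⊕0⊕0⊕1⊕0⊕0⊕1⊕1⊕0⊕1⊕1⊕0⊕0⊕0 = 1
s16: b16⊕b17⊕b18⊕b19⊕b20⊕b21⊕b22⊕b23⊕b24⊕b25⊕b26⊕b27⊕b28⊕b29⊕b30⊕b31 = 1⊕1⊕1⊕1⊕1⊕1⊕1⊕1⊕1⊕1⊕0⊕1⊕1⊕0⊕0⊕0 = 0
Syndrome (s16...s1) = 01111 → position 15.

15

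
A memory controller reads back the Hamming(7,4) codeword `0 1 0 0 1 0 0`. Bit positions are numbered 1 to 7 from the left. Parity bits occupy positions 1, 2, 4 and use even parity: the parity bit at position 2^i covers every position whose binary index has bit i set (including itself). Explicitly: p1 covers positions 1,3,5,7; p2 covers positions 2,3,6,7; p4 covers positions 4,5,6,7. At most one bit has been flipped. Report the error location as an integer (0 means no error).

s1: b1⊕b3⊕b5⊕b7 = 0⊕0⊕1⊕0 = 1
s2: b2⊕b3⊕b6⊕b7 = 1⊕0⊕0⊕0 = 1
s4: b4⊕b5⊕b6⊕b7 = 0⊕1⊕0⊕0 = 1
Syndrome (s4...s1) = 111 → position 7.

7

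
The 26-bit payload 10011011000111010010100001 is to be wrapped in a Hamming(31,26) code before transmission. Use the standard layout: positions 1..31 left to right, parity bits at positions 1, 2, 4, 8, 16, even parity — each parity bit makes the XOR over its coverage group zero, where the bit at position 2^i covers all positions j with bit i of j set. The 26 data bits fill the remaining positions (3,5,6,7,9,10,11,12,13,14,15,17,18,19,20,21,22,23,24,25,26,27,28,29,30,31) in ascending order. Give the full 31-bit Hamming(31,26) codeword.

0110001010110001111010010100001

Place data bits at non-power-of-two positions: b3=1, b5=0, b6=0, b7=1, b9=1, b10=0, b11=1, b12=1, b13=0, b14=0, b15=0, b17=1, b18=1, b19=1, b20=0, b21=1, b22=0, b23=0, b24=1, b25=0, b26=1, b27=0, b28=0, b29=0, b30=0, b31=1.
p1 = XOR of data positions {3,5,7,9,11,13,15,17,19,21,23,25,27,29,31} = 1⊕0⊕1⊕1⊕1⊕0⊕0⊕1⊕1⊕1⊕0⊕0⊕0⊕0⊕1 = 0
p2 = XOR of data positions {3,6,7,10,11,14,15,18,19,22,23,26,27,30,31} = 1⊕0⊕1⊕0⊕1⊕0⊕0⊕1⊕1⊕0⊕0⊕1⊕0⊕0⊕1 = 1
p4 = XOR of data positions {5,6,7,12,13,14,15,20,21,22,23,28,29,30,31} = 0⊕0⊕1⊕1⊕0⊕0⊕0⊕0⊕1⊕0⊕0⊕0⊕0⊕0⊕1 = 0
p8 = XOR of data positions {9,10,11,12,13,14,15,24,25,26,27,28,29,30,31} = 1⊕0⊕1⊕1⊕0⊕0⊕0⊕1⊕0⊕1⊕0⊕0⊕0⊕0⊕1 = 0
p16 = XOR of data positions {17,18,19,20,21,22,23,24,25,26,27,28,29,30,31} = 1⊕1⊕1⊕0⊕1⊕0⊕0⊕1⊕0⊕1⊕0⊕0⊕0⊕0⊕1 = 1
Codeword b1..b31 = 0110001010110001111010010100001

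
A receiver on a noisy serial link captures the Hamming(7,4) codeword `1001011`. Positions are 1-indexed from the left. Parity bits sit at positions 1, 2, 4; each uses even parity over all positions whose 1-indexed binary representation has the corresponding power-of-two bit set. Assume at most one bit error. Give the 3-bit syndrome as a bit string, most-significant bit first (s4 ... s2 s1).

100

s1: b1⊕b3⊕b5⊕b7 = 1⊕0⊕0⊕1 = 0
s2: b2⊕b3⊕b6⊕b7 = 0⊕0⊕1⊕1 = 0
s4: b4⊕b5⊕b6⊕b7 = 1⊕0⊕1⊕1 = 1
Syndrome (s4...s1) = 100 → position 4.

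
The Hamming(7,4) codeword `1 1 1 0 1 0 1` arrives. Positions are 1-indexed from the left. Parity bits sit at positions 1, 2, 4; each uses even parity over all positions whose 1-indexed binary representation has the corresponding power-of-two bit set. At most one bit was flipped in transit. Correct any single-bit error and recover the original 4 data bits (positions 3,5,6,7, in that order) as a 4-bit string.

s1: b1⊕b3⊕b5⊕b7 = 1⊕1⊕1⊕1 = 0
s2: b2⊕b3⊕b6⊕b7 = 1⊕1⊕0⊕1 = 1
s4: b4⊕b5⊕b6⊕b7 = 0⊕1⊕0⊕1 = 0
Syndrome (s4...s1) = 010 → position 2.
Flip bit 2: corrected codeword = 1010101
Data bits at positions 3,5,6,7: 1101

1101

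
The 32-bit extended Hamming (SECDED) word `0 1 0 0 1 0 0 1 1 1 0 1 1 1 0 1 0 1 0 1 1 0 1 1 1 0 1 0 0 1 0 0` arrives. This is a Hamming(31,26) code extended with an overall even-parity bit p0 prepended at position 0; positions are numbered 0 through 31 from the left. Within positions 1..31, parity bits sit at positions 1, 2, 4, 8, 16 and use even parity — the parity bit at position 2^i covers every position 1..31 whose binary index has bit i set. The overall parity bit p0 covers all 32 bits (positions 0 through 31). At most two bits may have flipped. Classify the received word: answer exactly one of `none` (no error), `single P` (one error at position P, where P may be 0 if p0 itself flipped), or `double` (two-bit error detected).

s1: b1⊕b3⊕b5⊕b7⊕b9⊕b11⊕b13⊕b15⊕b17⊕b19⊕b21⊕b23⊕b25⊕b27⊕b29⊕b31 = 1⊕0⊕0⊕1⊕1⊕1⊕1⊕1⊕1⊕1⊕0⊕1⊕0⊕0⊕1⊕0 = 0
s2: b2⊕b3⊕b6⊕b7⊕b10⊕b11⊕b14⊕b15⊕b18⊕b19⊕b22⊕b23⊕b26⊕b27⊕b30⊕b31 = 0⊕0⊕0⊕1⊕0⊕1⊕0⊕1⊕0⊕1⊕1⊕1⊕1⊕0⊕0⊕0 = 1
s4: b4⊕b5⊕b6⊕b7⊕b12⊕b13⊕b14⊕b15⊕b20⊕b21⊕b22⊕b23⊕b28⊕b29⊕b30⊕b31 = 1⊕0⊕0⊕1⊕1⊕1⊕0⊕1⊕1⊕0⊕1⊕1⊕0⊕1⊕0⊕0 = 1
s8: b8⊕b9⊕b10⊕b11⊕b12⊕b13⊕b14⊕b15⊕b24⊕b25⊕b26⊕b27⊕b28⊕b29⊕b30⊕b31 = 1⊕1⊕0⊕1⊕1⊕1⊕0⊕1⊕1⊕0⊕1⊕0⊕0⊕1⊕0⊕0 = 1
s16: b16⊕b17⊕b18⊕b19⊕b20⊕b21⊕b22⊕b23⊕b24⊕b25⊕b26⊕b27⊕b28⊕b29⊕b30⊕b31 = 0⊕1⊕0⊕1⊕1⊕0⊕1⊕1⊕1⊕0⊕1⊕0⊕0⊕1⊕0⊕0 = 0
Syndrome (s16...s1) = 01110 → position 14.
Overall parity (XOR of all 32 bits, including p0): 0⊕1⊕0⊕0⊕1⊕0⊕0⊕1⊕1⊕1⊕0⊕1⊕1⊕1⊕0⊕1⊕0⊕1⊕0⊕1⊕1⊕0⊕1⊕1⊕1⊕0⊕1⊕0⊕0⊕1⊕0⊕0 = 1
Overall=1, syndrome position=14 → single-bit error at position 14.

single 14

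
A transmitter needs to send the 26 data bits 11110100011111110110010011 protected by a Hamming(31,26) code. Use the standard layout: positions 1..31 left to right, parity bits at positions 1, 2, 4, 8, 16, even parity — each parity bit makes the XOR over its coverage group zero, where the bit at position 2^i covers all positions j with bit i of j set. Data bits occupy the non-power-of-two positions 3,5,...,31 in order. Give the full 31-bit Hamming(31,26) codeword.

0010111101000110111110110010011

Place data bits at non-power-of-two positions: b3=1, b5=1, b6=1, b7=1, b9=0, b10=1, b11=0, b12=0, b13=0, b14=1, b15=1, b17=1, b18=1, b19=1, b20=1, b21=1, b22=0, b23=1, b24=1, b25=0, b26=0, b27=1, b28=0, b29=0, b30=1, b31=1.
p1 = XOR of data positions {3,5,7,9,11,13,15,17,19,21,23,25,27,29,31} = 1⊕1⊕1⊕0⊕0⊕0⊕1⊕1⊕1⊕1⊕1⊕0⊕1⊕0⊕1 = 0
p2 = XOR of data positions {3,6,7,10,11,14,15,18,19,22,23,26,27,30,31} = 1⊕1⊕1⊕1⊕0⊕1⊕1⊕1⊕1⊕0⊕1⊕0⊕1⊕1⊕1 = 0
p4 = XOR of data positions {5,6,7,12,13,14,15,20,21,22,23,28,29,30,31} = 1⊕1⊕1⊕0⊕0⊕1⊕1⊕1⊕1⊕0⊕1⊕0⊕0⊕1⊕1 = 0
p8 = XOR of data positions {9,10,11,12,13,14,15,24,25,26,27,28,29,30,31} = 0⊕1⊕0⊕0⊕0⊕1⊕1⊕1⊕0⊕0⊕1⊕0⊕0⊕1⊕1 = 1
p16 = XOR of data positions {17,18,19,20,21,22,23,24,25,26,27,28,29,30,31} = 1⊕1⊕1⊕1⊕1⊕0⊕1⊕1⊕0⊕0⊕1⊕0⊕0⊕1⊕1 = 0
Codeword b1..b31 = 0010111101000110111110110010011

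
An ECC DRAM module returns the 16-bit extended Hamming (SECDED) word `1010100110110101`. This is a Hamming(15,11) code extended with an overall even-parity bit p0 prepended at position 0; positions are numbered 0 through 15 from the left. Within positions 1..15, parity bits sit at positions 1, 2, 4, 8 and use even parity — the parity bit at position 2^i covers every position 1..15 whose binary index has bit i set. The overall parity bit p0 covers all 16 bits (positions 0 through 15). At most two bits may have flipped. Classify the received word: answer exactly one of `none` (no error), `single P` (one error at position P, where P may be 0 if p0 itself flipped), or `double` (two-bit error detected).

s1: b1⊕b3⊕b5⊕b7⊕b9⊕b11⊕b13⊕b15 = 0⊕0⊕0⊕1⊕0⊕1⊕1⊕1 = 0
s2: b2⊕b3⊕b6⊕b7⊕b10⊕b11⊕b14⊕b15 = 1⊕0⊕0⊕1⊕1⊕1⊕0⊕1 = 1
s4: b4⊕b5⊕b6⊕b7⊕b12⊕b13⊕b14⊕b15 = 1⊕0⊕0⊕1⊕0⊕1⊕0⊕1 = 0
s8: b8⊕b9⊕b10⊕b11⊕b12⊕b13⊕b14⊕b15 = 1⊕0⊕1⊕1⊕0⊕1⊕0⊕1 = 1
Syndrome (s8...s1) = 1010 → position 10.
Overall parity (XOR of all 16 bits, including p0): 1⊕0⊕1⊕0⊕1⊕0⊕0⊕1⊕1⊕0⊕1⊕1⊕0⊕1⊕0⊕1 = 1
Overall=1, syndrome position=10 → single-bit error at position 10.

single 10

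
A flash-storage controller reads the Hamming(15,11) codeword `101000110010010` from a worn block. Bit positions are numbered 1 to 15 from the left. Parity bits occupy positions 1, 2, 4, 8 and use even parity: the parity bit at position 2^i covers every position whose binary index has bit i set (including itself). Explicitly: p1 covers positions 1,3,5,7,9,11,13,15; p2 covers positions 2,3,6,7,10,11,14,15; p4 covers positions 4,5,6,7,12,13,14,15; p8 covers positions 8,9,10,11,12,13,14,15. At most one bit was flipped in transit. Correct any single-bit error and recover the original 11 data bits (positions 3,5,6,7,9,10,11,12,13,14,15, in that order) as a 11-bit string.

s1: b1⊕b3⊕b5⊕b7⊕b9⊕b11⊕b13⊕b15 = 1⊕1⊕0⊕1⊕0⊕1⊕0⊕0 = 0
s2: b2⊕b3⊕b6⊕b7⊕b10⊕b11⊕b14⊕b15 = 0⊕1⊕0⊕1⊕0⊕1⊕1⊕0 = 0
s4: b4⊕b5⊕b6⊕b7⊕b12⊕b13⊕b14⊕b15 = 0⊕0⊕0⊕1⊕0⊕0⊕1⊕0 = 0
s8: b8⊕b9⊕b10⊕b11⊕b12⊕b13⊕b14⊕b15 = 1⊕0⊕0⊕1⊕0⊕0⊕1⊕0 = 1
Syndrome (s8...s1) = 1000 → position 8.
Flip bit 8: corrected codeword = 101000100010010
Data bits at positions 3,5,6,7,9,10,11,12,13,14,15: 10010010010

10010010010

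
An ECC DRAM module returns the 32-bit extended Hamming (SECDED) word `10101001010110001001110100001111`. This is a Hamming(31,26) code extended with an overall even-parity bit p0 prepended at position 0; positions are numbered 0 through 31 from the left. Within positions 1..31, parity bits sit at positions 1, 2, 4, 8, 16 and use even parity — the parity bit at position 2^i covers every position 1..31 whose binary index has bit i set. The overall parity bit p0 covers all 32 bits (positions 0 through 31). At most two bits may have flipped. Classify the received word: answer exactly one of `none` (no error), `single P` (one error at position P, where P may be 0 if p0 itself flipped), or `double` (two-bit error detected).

s1: b1⊕b3⊕b5⊕b7⊕b9⊕b11⊕b13⊕b15⊕b17⊕b19⊕b21⊕b23⊕b25⊕b27⊕b29⊕b31 = 0⊕0⊕0⊕1⊕1⊕1⊕0⊕0⊕0⊕1⊕1⊕1⊕0⊕0⊕1⊕1 = 0
s2: b2⊕b3⊕b6⊕b7⊕b10⊕b11⊕b14⊕b15⊕b18⊕b19⊕b22⊕b23⊕b26⊕b27⊕b30⊕b31 = 1⊕0⊕0⊕1⊕0⊕1⊕0⊕0⊕0⊕1⊕0⊕1⊕0⊕0⊕1⊕1 = 1
s4: b4⊕b5⊕b6⊕b7⊕b12⊕b13⊕b14⊕b15⊕b20⊕b21⊕b22⊕b23⊕b28⊕b29⊕b30⊕b31 = 1⊕0⊕0⊕1⊕1⊕0⊕0⊕0⊕1⊕1⊕0⊕1⊕1⊕1⊕1⊕1 = 0
s8: b8⊕b9⊕b10⊕b11⊕b12⊕b13⊕b14⊕b15⊕b24⊕b25⊕b26⊕b27⊕b28⊕b29⊕b30⊕b31 = 0⊕1⊕0⊕1⊕1⊕0⊕0⊕0⊕0⊕0⊕0⊕0⊕1⊕1⊕1⊕1 = 1
s16: b16⊕b17⊕b18⊕b19⊕b20⊕b21⊕b22⊕b23⊕b24⊕b25⊕b26⊕b27⊕b28⊕b29⊕b30⊕b31 = 1⊕0⊕0⊕1⊕1⊕1⊕0⊕1⊕0⊕0⊕0⊕0⊕1⊕1⊕1⊕1 = 1
Syndrome (s16...s1) = 11010 → position 26.
Overall parity (XOR of all 32 bits, including p0): 1⊕0⊕1⊕0⊕1⊕0⊕0⊕1⊕0⊕1⊕0⊕1⊕1⊕0⊕0⊕0⊕1⊕0⊕0⊕1⊕1⊕1⊕0⊕1⊕0⊕0⊕0⊕0⊕1⊕1⊕1⊕1 = 0
Overall=0, syndrome position=26 → double-bit error detected (uncorrectable).

double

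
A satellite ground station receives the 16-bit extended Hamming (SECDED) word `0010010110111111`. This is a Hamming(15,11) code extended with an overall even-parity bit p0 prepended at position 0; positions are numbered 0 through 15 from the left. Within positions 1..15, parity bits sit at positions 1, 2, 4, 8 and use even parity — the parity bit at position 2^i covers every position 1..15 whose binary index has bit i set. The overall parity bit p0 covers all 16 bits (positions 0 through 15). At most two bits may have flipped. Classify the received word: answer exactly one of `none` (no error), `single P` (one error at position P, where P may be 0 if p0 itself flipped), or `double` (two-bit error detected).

s1: b1⊕b3⊕b5⊕b7⊕b9⊕b11⊕b13⊕b15 = 0⊕0⊕1⊕1⊕0⊕1⊕1⊕1 = 1
s2: b2⊕b3⊕b6⊕b7⊕b10⊕b11⊕b14⊕b15 = 1⊕0⊕0⊕1⊕1⊕1⊕1⊕1 = 0
s4: b4⊕b5⊕b6⊕b7⊕b12⊕b13⊕b14⊕b15 = 0⊕1⊕0⊕1⊕1⊕1⊕1⊕1 = 0
s8: b8⊕b9⊕b10⊕b11⊕b12⊕b13⊕b14⊕b15 = 1⊕0⊕1⊕1⊕1⊕1⊕1⊕1 = 1
Syndrome (s8...s1) = 1001 → position 9.
Overall parity (XOR of all 16 bits, including p0): 0⊕0⊕1⊕0⊕0⊕1⊕0⊕1⊕1⊕0⊕1⊕1⊕1⊕1⊕1⊕1 = 0
Overall=0, syndrome position=9 → double-bit error detected (uncorrectable).

double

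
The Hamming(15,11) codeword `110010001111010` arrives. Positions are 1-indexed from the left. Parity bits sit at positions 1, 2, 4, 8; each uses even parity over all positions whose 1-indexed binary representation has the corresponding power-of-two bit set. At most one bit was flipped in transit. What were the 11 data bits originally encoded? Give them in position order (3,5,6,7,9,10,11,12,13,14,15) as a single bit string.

01001110010

s1: b1⊕b3⊕b5⊕b7⊕b9⊕b11⊕b13⊕b15 = 1⊕0⊕1⊕0⊕1⊕1⊕0⊕0 = 0
s2: b2⊕b3⊕b6⊕b7⊕b10⊕b11⊕b14⊕b15 = 1⊕0⊕0⊕0⊕1⊕1⊕1⊕0 = 0
s4: b4⊕b5⊕b6⊕b7⊕b12⊕b13⊕b14⊕b15 = 0⊕1⊕0⊕0⊕1⊕0⊕1⊕0 = 1
s8: b8⊕b9⊕b10⊕b11⊕b12⊕b13⊕b14⊕b15 = 0⊕1⊕1⊕1⊕1⊕0⊕1⊕0 = 1
Syndrome (s8...s1) = 1100 → position 12.
Flip bit 12: corrected codeword = 110010001110010
Data bits at positions 3,5,6,7,9,10,11,12,13,14,15: 01001110010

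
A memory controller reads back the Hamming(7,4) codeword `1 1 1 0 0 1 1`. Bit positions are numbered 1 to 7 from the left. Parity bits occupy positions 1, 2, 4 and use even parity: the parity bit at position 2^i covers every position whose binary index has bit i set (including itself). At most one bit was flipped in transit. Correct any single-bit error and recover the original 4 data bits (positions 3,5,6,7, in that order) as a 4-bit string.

1011

s1: b1⊕b3⊕b5⊕b7 = 1⊕1⊕0⊕1 = 1
s2: b2⊕b3⊕b6⊕b7 = 1⊕1⊕1⊕1 = 0
s4: b4⊕b5⊕b6⊕b7 = 0⊕0⊕1⊕1 = 0
Syndrome (s4...s1) = 001 → position 1.
Flip bit 1: corrected codeword = 0110011
Data bits at positions 3,5,6,7: 1011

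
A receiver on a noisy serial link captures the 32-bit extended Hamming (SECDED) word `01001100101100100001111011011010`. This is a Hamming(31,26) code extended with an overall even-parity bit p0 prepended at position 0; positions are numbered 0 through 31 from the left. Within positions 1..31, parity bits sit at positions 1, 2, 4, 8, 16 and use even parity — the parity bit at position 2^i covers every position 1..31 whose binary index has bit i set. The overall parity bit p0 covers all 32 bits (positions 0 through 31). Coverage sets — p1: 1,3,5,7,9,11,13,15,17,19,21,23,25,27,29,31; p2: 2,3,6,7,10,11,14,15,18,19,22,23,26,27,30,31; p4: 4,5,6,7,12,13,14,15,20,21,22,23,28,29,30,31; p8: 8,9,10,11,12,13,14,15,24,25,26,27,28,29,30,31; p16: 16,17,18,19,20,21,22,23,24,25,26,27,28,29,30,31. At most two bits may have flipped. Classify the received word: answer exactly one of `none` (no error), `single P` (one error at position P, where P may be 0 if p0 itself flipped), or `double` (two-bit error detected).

s1: b1⊕b3⊕b5⊕b7⊕b9⊕b11⊕b13⊕b15⊕b17⊕b19⊕b21⊕b23⊕b25⊕b27⊕b29⊕b31 = 1⊕0⊕1⊕0⊕0⊕1⊕0⊕0⊕0⊕1⊕1⊕0⊕1⊕1⊕0⊕0 = 1
s2: b2⊕b3⊕b6⊕b7⊕b10⊕b11⊕b14⊕b15⊕b18⊕b19⊕b22⊕b23⊕b26⊕b27⊕b30⊕b31 = 0⊕0⊕0⊕0⊕1⊕1⊕1⊕0⊕0⊕1⊕1⊕0⊕0⊕1⊕1⊕0 = 1
s4: b4⊕b5⊕b6⊕b7⊕b12⊕b13⊕b14⊕b15⊕b20⊕b21⊕b22⊕b23⊕b28⊕b29⊕b30⊕b31 = 1⊕1⊕0⊕0⊕0⊕0⊕1⊕0⊕1⊕1⊕1⊕0⊕1⊕0⊕1⊕0 = 0
s8: b8⊕b9⊕b10⊕b11⊕b12⊕b13⊕b14⊕b15⊕b24⊕b25⊕b26⊕b27⊕b28⊕b29⊕b30⊕b31 = 1⊕0⊕1⊕1⊕0⊕0⊕1⊕0⊕1⊕1⊕0⊕1⊕1⊕0⊕1⊕0 = 1
s16: b16⊕b17⊕b18⊕b19⊕b20⊕b21⊕b22⊕b23⊕b24⊕b25⊕b26⊕b27⊕b28⊕b29⊕b30⊕b31 = 0⊕0⊕0⊕1⊕1⊕1⊕1⊕0⊕1⊕1⊕0⊕1⊕1⊕0⊕1⊕0 = 1
Syndrome (s16...s1) = 11011 → position 27.
Overall parity (XOR of all 32 bits, including p0): 0⊕1⊕0⊕0⊕1⊕1⊕0⊕0⊕1⊕0⊕1⊕1⊕0⊕0⊕1⊕0⊕0⊕0⊕0⊕1⊕1⊕1⊕1⊕0⊕1⊕1⊕0⊕1⊕1⊕0⊕1⊕0 = 0
Overall=0, syndrome position=27 → double-bit error detected (uncorrectable).

double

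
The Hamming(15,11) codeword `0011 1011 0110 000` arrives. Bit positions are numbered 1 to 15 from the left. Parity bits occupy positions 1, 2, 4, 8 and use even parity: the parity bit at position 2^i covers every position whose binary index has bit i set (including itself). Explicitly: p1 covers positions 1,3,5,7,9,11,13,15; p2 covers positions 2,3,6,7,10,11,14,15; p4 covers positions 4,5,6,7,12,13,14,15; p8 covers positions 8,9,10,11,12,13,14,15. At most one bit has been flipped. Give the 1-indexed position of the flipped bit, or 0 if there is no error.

s1: b1⊕b3⊕b5⊕b7⊕b9⊕b11⊕b13⊕b15 = 0⊕1⊕1⊕1⊕0⊕1⊕0⊕0 = 0
s2: b2⊕b3⊕b6⊕b7⊕b10⊕b11⊕b14⊕b15 = 0⊕1⊕0⊕1⊕1⊕1⊕0⊕0 = 0
s4: b4⊕b5⊕b6⊕b7⊕b12⊕b13⊕b14⊕b15 = 1⊕1⊕0⊕1⊕0⊕0⊕0⊕0 = 1
s8: b8⊕b9⊕b10⊕b11⊕b12⊕b13⊕b14⊕b15 = 1⊕0⊕1⊕1⊕0⊕0⊕0⊕0 = 1
Syndrome (s8...s1) = 1100 → position 12.

12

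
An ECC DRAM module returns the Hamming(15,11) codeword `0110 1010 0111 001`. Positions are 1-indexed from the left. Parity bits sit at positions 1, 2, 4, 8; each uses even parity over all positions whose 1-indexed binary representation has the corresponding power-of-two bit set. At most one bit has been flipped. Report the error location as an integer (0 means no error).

1

s1: b1⊕b3⊕b5⊕b7⊕b9⊕b11⊕b13⊕b15 = 0⊕1⊕1⊕1⊕0⊕1⊕0⊕1 = 1
s2: b2⊕b3⊕b6⊕b7⊕b10⊕b11⊕b14⊕b15 = 1⊕1⊕0⊕1⊕1⊕1⊕0⊕1 = 0
s4: b4⊕b5⊕b6⊕b7⊕b12⊕b13⊕b14⊕b15 = 0⊕1⊕0⊕1⊕1⊕0⊕0⊕1 = 0
s8: b8⊕b9⊕b10⊕b11⊕b12⊕b13⊕b14⊕b15 = 0⊕0⊕1⊕1⊕1⊕0⊕0⊕1 = 0
Syndrome (s8...s1) = 0001 → position 1.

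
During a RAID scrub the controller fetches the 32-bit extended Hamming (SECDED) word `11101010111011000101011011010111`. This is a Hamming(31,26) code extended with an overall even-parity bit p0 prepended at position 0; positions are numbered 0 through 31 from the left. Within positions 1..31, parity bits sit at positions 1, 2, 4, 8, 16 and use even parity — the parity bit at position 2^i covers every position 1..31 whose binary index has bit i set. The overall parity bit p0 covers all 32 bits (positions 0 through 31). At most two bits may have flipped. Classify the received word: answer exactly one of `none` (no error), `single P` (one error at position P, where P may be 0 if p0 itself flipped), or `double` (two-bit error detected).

s1: b1⊕b3⊕b5⊕b7⊕b9⊕b11⊕b13⊕b15⊕b17⊕b19⊕b21⊕b23⊕b25⊕b27⊕b29⊕b31 = 1⊕0⊕0⊕0⊕1⊕0⊕1⊕0⊕1⊕1⊕1⊕0⊕1⊕1⊕1⊕1 = 0
s2: b2⊕b3⊕b6⊕b7⊕b10⊕b11⊕b14⊕b15⊕b18⊕b19⊕b22⊕b23⊕b26⊕b27⊕b30⊕b31 = 1⊕0⊕1⊕0⊕1⊕0⊕0⊕0⊕0⊕1⊕1⊕0⊕0⊕1⊕1⊕1 = 0
s4: b4⊕b5⊕b6⊕b7⊕b12⊕b13⊕b14⊕b15⊕b20⊕b21⊕b22⊕b23⊕b28⊕b29⊕b30⊕b31 = 1⊕0⊕1⊕0⊕1⊕1⊕0⊕0⊕0⊕1⊕1⊕0⊕0⊕1⊕1⊕1 = 1
s8: b8⊕b9⊕b10⊕b11⊕b12⊕b13⊕b14⊕b15⊕b24⊕b25⊕b26⊕b27⊕b28⊕b29⊕b30⊕b31 = 1⊕1⊕1⊕0⊕1⊕1⊕0⊕0⊕1⊕1⊕0⊕1⊕0⊕1⊕1⊕1 = 1
s16: b16⊕b17⊕b18⊕b19⊕b20⊕b21⊕b22⊕b23⊕b24⊕b25⊕b26⊕b27⊕b28⊕b29⊕b30⊕b31 = 0⊕1⊕0⊕1⊕0⊕1⊕1⊕0⊕1⊕1⊕0⊕1⊕0⊕1⊕1⊕1 = 0
Syndrome (s16...s1) = 01100 → position 12.
Overall parity (XOR of all 32 bits, including p0): 1⊕1⊕1⊕0⊕1⊕0⊕1⊕0⊕1⊕1⊕1⊕0⊕1⊕1⊕0⊕0⊕0⊕1⊕0⊕1⊕0⊕1⊕1⊕0⊕1⊕1⊕0⊕1⊕0⊕1⊕1⊕1 = 0
Overall=0, syndrome position=12 → double-bit error detected (uncorrectable).

double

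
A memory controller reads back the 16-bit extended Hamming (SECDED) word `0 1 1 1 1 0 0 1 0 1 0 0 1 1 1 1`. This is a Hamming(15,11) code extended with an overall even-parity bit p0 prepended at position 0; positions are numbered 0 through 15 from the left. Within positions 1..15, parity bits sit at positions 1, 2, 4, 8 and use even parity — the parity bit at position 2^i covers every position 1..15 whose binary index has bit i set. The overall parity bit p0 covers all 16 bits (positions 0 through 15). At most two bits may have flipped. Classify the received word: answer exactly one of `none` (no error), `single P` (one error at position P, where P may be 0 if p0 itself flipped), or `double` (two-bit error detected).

double

s1: b1⊕b3⊕b5⊕b7⊕b9⊕b11⊕b13⊕b15 = 1⊕1⊕0⊕1⊕1⊕0⊕1⊕1 = 0
s2: b2⊕b3⊕b6⊕b7⊕b10⊕b11⊕b14⊕b15 = 1⊕1⊕0⊕1⊕0⊕0⊕1⊕1 = 1
s4: b4⊕b5⊕b6⊕b7⊕b12⊕b13⊕b14⊕b15 = 1⊕0⊕0⊕1⊕1⊕1⊕1⊕1 = 0
s8: b8⊕b9⊕b10⊕b11⊕b12⊕b13⊕b14⊕b15 = 0⊕1⊕0⊕0⊕1⊕1⊕1⊕1 = 1
Syndrome (s8...s1) = 1010 → position 10.
Overall parity (XOR of all 16 bits, including p0): 0⊕1⊕1⊕1⊕1⊕0⊕0⊕1⊕0⊕1⊕0⊕0⊕1⊕1⊕1⊕1 = 0
Overall=0, syndrome position=10 → double-bit error detected (uncorrectable).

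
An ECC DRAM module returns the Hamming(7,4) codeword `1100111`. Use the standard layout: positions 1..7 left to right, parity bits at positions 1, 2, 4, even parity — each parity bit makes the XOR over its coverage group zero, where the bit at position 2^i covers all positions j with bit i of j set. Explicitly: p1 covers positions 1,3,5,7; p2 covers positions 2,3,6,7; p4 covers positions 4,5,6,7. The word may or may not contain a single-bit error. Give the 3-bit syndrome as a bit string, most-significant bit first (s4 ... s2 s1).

111

s1: b1⊕b3⊕b5⊕b7 = 1⊕0⊕1⊕1 = 1
s2: b2⊕b3⊕b6⊕b7 = 1⊕0⊕1⊕1 = 1
s4: b4⊕b5⊕b6⊕b7 = 0⊕1⊕1⊕1 = 1
Syndrome (s4...s1) = 111 → position 7.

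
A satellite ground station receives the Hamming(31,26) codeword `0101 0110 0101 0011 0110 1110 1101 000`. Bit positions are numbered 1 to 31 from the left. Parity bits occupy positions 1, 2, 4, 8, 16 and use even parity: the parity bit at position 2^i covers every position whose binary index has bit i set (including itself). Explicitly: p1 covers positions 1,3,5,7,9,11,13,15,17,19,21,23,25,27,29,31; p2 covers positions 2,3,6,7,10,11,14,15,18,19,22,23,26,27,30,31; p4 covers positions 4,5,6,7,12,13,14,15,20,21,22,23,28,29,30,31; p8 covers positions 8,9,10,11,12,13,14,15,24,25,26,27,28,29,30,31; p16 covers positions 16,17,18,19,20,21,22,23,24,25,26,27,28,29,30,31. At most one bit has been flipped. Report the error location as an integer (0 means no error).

20

s1: b1⊕b3⊕b5⊕b7⊕b9⊕b11⊕b13⊕b15⊕b17⊕b19⊕b21⊕b23⊕b25⊕b27⊕b29⊕b31 = 0⊕0⊕0⊕1⊕0⊕0⊕0⊕1⊕0⊕1⊕1⊕1⊕1⊕0⊕0⊕0 = 0
s2: b2⊕b3⊕b6⊕b7⊕b10⊕b11⊕b14⊕b15⊕b18⊕b19⊕b22⊕b23⊕b26⊕b27⊕b30⊕b31 = 1⊕0⊕1⊕1⊕1⊕0⊕0⊕1⊕1⊕1⊕1⊕1⊕1⊕0⊕0⊕0 = 0
s4: b4⊕b5⊕b6⊕b7⊕b12⊕b13⊕b14⊕b15⊕b20⊕b21⊕b22⊕b23⊕b28⊕b29⊕b30⊕b31 = 1⊕0⊕1⊕1⊕1⊕0⊕0⊕1⊕0⊕1⊕1⊕1⊕1⊕0⊕0⊕0 = 1
s8: b8⊕b9⊕b10⊕b11⊕b12⊕b13⊕b14⊕b15⊕b24⊕b25⊕b26⊕b27⊕b28⊕b29⊕b30⊕b31 = 0⊕0⊕1⊕0⊕1⊕0⊕0⊕1⊕0⊕1⊕1⊕0⊕1⊕0⊕0⊕0 = 0
s16: b16⊕b17⊕b18⊕b19⊕b20⊕b21⊕b22⊕b23⊕b24⊕b25⊕b26⊕b27⊕b28⊕b29⊕b30⊕b31 = 1⊕0⊕1⊕1⊕0⊕1⊕1⊕1⊕0⊕1⊕1⊕0⊕1⊕0⊕0⊕0 = 1
Syndrome (s16...s1) = 10100 → position 20.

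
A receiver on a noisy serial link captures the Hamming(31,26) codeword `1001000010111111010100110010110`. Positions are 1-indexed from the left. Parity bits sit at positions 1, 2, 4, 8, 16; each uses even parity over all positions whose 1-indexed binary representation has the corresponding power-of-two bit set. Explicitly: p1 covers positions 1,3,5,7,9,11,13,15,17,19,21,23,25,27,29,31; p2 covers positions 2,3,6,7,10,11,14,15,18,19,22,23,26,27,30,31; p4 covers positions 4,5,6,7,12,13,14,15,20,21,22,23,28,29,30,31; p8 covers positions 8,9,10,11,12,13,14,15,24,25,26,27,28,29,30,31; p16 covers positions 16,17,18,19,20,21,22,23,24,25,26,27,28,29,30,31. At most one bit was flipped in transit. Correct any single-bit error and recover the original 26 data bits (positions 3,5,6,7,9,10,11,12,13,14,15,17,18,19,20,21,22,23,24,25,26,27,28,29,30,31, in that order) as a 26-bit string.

s1: b1⊕b3⊕b5⊕b7⊕b9⊕b11⊕b13⊕b15⊕b17⊕b19⊕b21⊕b23⊕b25⊕b27⊕b29⊕b31 = 1⊕0⊕0⊕0⊕1⊕1⊕1⊕1⊕0⊕0⊕0⊕1⊕0⊕1⊕1⊕0 = 0
s2: b2⊕b3⊕b6⊕b7⊕b10⊕b11⊕b14⊕b15⊕b18⊕b19⊕b22⊕b23⊕b26⊕b27⊕b30⊕b31 = 0⊕0⊕0⊕0⊕0⊕1⊕1⊕1⊕1⊕0⊕0⊕1⊕0⊕1⊕1⊕0 = 1
s4: b4⊕b5⊕b6⊕b7⊕b12⊕b13⊕b14⊕b15⊕b20⊕b21⊕b22⊕b23⊕b28⊕b29⊕b30⊕b31 = 1⊕0⊕0⊕0⊕1⊕1⊕1⊕1⊕1⊕0⊕0⊕1⊕0⊕1⊕1⊕0 = 1
s8: b8⊕b9⊕b10⊕b11⊕b12⊕b13⊕b14⊕b15⊕b24⊕b25⊕b26⊕b27⊕b28⊕b29⊕b30⊕b31 = 0⊕1⊕0⊕1⊕1⊕1⊕1⊕1⊕1⊕0⊕0⊕1⊕0⊕1⊕1⊕0 = 0
s16: b16⊕b17⊕b18⊕b19⊕b20⊕b21⊕b22⊕b23⊕b24⊕b25⊕b26⊕b27⊕b28⊕b29⊕b30⊕b31 = 1⊕0⊕1⊕0⊕1⊕0⊕0⊕1⊕1⊕0⊕0⊕1⊕0⊕1⊕1⊕0 = 0
Syndrome (s16...s1) = 00110 → position 6.
Flip bit 6: corrected codeword = 1001010010111111010100110010110
Data bits at positions 3,5,6,7,9,10,11,12,13,14,15,17,18,19,20,21,22,23,24,25,26,27,28,29,30,31: 00101011111010100110010110

00101011111010100110010110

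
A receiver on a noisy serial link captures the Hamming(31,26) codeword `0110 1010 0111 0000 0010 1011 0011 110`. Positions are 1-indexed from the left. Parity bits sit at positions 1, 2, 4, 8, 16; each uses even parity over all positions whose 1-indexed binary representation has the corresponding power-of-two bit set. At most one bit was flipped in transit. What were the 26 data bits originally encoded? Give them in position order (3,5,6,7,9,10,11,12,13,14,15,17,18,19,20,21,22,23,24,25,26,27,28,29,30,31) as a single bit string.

01010111000001010110011110

s1: b1⊕b3⊕b5⊕b7⊕b9⊕b11⊕b13⊕b15⊕b17⊕b19⊕b21⊕b23⊕b25⊕b27⊕b29⊕b31 = 0⊕1⊕1⊕1⊕0⊕1⊕0⊕0⊕0⊕1⊕1⊕1⊕0⊕1⊕1⊕0 = 1
s2: b2⊕b3⊕b6⊕b7⊕b10⊕b11⊕b14⊕b15⊕b18⊕b19⊕b22⊕b23⊕b26⊕b27⊕b30⊕b31 = 1⊕1⊕0⊕1⊕1⊕1⊕0⊕0⊕0⊕1⊕0⊕1⊕0⊕1⊕1⊕0 = 1
s4: b4⊕b5⊕b6⊕b7⊕b12⊕b13⊕b14⊕b15⊕b20⊕b21⊕b22⊕b23⊕b28⊕b29⊕b30⊕b31 = 0⊕1⊕0⊕1⊕1⊕0⊕0⊕0⊕0⊕1⊕0⊕1⊕1⊕1⊕1⊕0 = 0
s8: b8⊕b9⊕b10⊕b11⊕b12⊕b13⊕b14⊕b15⊕b24⊕b25⊕b26⊕b27⊕b28⊕b29⊕b30⊕b31 = 0⊕0⊕1⊕1⊕1⊕0⊕0⊕0⊕1⊕0⊕0⊕1⊕1⊕1⊕1⊕0 = 0
s16: b16⊕b17⊕b18⊕b19⊕b20⊕b21⊕b22⊕b23⊕b24⊕b25⊕b26⊕b27⊕b28⊕b29⊕b30⊕b31 = 0⊕0⊕0⊕1⊕0⊕1⊕0⊕1⊕1⊕0⊕0⊕1⊕1⊕1⊕1⊕0 = 0
Syndrome (s16...s1) = 00011 → position 3.
Flip bit 3: corrected codeword = 0100101001110000001010110011110
Data bits at positions 3,5,6,7,9,10,11,12,13,14,15,17,18,19,20,21,22,23,24,25,26,27,28,29,30,31: 01010111000001010110011110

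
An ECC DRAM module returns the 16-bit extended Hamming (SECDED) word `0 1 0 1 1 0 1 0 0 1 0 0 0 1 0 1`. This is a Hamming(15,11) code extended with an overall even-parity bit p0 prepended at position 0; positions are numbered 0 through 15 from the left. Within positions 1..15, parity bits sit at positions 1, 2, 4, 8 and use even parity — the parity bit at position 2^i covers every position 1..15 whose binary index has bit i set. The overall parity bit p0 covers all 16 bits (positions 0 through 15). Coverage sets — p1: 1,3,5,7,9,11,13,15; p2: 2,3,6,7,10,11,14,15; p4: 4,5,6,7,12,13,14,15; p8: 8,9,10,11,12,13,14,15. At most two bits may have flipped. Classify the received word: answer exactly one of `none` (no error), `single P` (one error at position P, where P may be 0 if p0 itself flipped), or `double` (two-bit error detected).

single 11

s1: b1⊕b3⊕b5⊕b7⊕b9⊕b11⊕b13⊕b15 = 1⊕1⊕0⊕0⊕1⊕0⊕1⊕1 = 1
s2: b2⊕b3⊕b6⊕b7⊕b10⊕b11⊕b14⊕b15 = 0⊕1⊕1⊕0⊕0⊕0⊕0⊕1 = 1
s4: b4⊕b5⊕b6⊕b7⊕b12⊕b13⊕b14⊕b15 = 1⊕0⊕1⊕0⊕0⊕1⊕0⊕1 = 0
s8: b8⊕b9⊕b10⊕b11⊕b12⊕b13⊕b14⊕b15 = 0⊕1⊕0⊕0⊕0⊕1⊕0⊕1 = 1
Syndrome (s8...s1) = 1011 → position 11.
Overall parity (XOR of all 16 bits, including p0): 0⊕1⊕0⊕1⊕1⊕0⊕1⊕0⊕0⊕1⊕0⊕0⊕0⊕1⊕0⊕1 = 1
Overall=1, syndrome position=11 → single-bit error at position 11.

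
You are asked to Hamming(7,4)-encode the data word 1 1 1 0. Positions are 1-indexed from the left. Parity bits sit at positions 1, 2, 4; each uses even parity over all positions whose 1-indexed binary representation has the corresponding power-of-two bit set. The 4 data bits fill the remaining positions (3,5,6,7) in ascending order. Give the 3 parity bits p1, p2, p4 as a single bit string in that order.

Place data bits at non-power-of-two positions: b3=1, b5=1, b6=1, b7=0.
p1 = XOR of data positions {3,5,7} = 1⊕1⊕0 = 0
p2 = XOR of data positions {3,6,7} = 1⊕1⊕0 = 0
p4 = XOR of data positions {5,6,7} = 1⊕1⊕0 = 0
Parity bits p1,p2,p4 = 000

000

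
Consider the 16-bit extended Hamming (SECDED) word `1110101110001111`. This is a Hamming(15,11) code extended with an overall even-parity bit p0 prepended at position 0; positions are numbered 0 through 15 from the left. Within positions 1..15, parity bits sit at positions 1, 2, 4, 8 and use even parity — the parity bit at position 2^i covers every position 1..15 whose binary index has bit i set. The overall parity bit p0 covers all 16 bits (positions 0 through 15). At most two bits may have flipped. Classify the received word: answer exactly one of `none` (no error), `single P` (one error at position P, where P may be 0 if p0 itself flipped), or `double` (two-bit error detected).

single 14

s1: b1⊕b3⊕b5⊕b7⊕b9⊕b11⊕b13⊕b15 = 1⊕0⊕0⊕1⊕0⊕0⊕1⊕1 = 0
s2: b2⊕b3⊕b6⊕b7⊕b10⊕b11⊕b14⊕b15 = 1⊕0⊕1⊕1⊕0⊕0⊕1⊕1 = 1
s4: b4⊕b5⊕b6⊕b7⊕b12⊕b13⊕b14⊕b15 = 1⊕0⊕1⊕1⊕1⊕1⊕1⊕1 = 1
s8: b8⊕b9⊕b10⊕b11⊕b12⊕b13⊕b14⊕b15 = 1⊕0⊕0⊕0⊕1⊕1⊕1⊕1 = 1
Syndrome (s8...s1) = 1110 → position 14.
Overall parity (XOR of all 16 bits, including p0): 1⊕1⊕1⊕0⊕1⊕0⊕1⊕1⊕1⊕0⊕0⊕0⊕1⊕1⊕1⊕1 = 1
Overall=1, syndrome position=14 → single-bit error at position 14.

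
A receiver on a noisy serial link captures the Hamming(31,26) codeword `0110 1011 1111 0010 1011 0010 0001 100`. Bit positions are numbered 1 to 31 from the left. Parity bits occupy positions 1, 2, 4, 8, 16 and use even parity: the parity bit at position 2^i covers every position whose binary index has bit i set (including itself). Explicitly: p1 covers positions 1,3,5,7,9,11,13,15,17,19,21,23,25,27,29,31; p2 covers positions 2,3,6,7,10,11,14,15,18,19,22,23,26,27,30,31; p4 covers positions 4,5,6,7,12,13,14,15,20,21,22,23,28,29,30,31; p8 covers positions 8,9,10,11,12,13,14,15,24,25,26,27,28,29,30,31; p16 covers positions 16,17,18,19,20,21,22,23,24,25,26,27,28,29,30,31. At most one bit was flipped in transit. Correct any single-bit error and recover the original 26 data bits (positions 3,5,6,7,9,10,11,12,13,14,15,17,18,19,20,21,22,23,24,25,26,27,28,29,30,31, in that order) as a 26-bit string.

s1: b1⊕b3⊕b5⊕b7⊕b9⊕b11⊕b13⊕b15⊕b17⊕b19⊕b21⊕b23⊕b25⊕b27⊕b29⊕b31 = 0⊕1⊕1⊕1⊕1⊕1⊕0⊕1⊕1⊕1⊕0⊕1⊕0⊕0⊕1⊕0 = 0
s2: b2⊕b3⊕b6⊕b7⊕b10⊕b11⊕b14⊕b15⊕b18⊕b19⊕b22⊕b23⊕b26⊕b27⊕b30⊕b31 = 1⊕1⊕0⊕1⊕1⊕1⊕0⊕1⊕0⊕1⊕0⊕1⊕0⊕0⊕0⊕0 = 0
s4: b4⊕b5⊕b6⊕b7⊕b12⊕b13⊕b14⊕b15⊕b20⊕b21⊕b22⊕b23⊕b28⊕b29⊕b30⊕b31 = 0⊕1⊕0⊕1⊕1⊕0⊕0⊕1⊕1⊕0⊕0⊕1⊕1⊕1⊕0⊕0 = 0
s8: b8⊕b9⊕b10⊕b11⊕b12⊕b13⊕b14⊕b15⊕b24⊕b25⊕b26⊕b27⊕b28⊕b29⊕b30⊕b31 = 1⊕1⊕1⊕1⊕1⊕0⊕0⊕1⊕0⊕0⊕0⊕0⊕1⊕1⊕0⊕0 = 0
s16: b16⊕b17⊕b18⊕b19⊕b20⊕b21⊕b22⊕b23⊕b24⊕b25⊕b26⊕b27⊕b28⊕b29⊕b30⊕b31 = 0⊕1⊕0⊕1⊕1⊕0⊕0⊕1⊕0⊕0⊕0⊕0⊕1⊕1⊕0⊕0 = 0
Syndrome (s16...s1) = 00000 → position 0 (no error).
No correction needed.
Data bits at positions 3,5,6,7,9,10,11,12,13,14,15,17,18,19,20,21,22,23,24,25,26,27,28,29,30,31: 11011111001101100100001100

11011111001101100100001100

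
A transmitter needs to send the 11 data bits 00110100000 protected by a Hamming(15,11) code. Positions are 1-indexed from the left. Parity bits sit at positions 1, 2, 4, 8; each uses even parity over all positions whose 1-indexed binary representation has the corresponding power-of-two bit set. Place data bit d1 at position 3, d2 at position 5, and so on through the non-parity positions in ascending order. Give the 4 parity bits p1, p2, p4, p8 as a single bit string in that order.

Place data bits at non-power-of-two positions: b3=0, b5=0, b6=1, b7=1, b9=0, b10=1, b11=0, b12=0, b13=0, b14=0, b15=0.
p1 = XOR of data positions {3,5,7,9,11,13,15} = 0⊕0⊕1⊕0⊕0⊕0⊕0 = 1
p2 = XOR of data positions {3,6,7,10,11,14,15} = 0⊕1⊕1⊕1⊕0⊕0⊕0 = 1
p4 = XOR of data positions {5,6,7,12,13,14,15} = 0⊕1⊕1⊕0⊕0⊕0⊕0 = 0
p8 = XOR of data positions {9,10,11,12,13,14,15} = 0⊕1⊕0⊕0⊕0⊕0⊕0 = 1
Parity bits p1,p2,p4,p8 = 1101

1101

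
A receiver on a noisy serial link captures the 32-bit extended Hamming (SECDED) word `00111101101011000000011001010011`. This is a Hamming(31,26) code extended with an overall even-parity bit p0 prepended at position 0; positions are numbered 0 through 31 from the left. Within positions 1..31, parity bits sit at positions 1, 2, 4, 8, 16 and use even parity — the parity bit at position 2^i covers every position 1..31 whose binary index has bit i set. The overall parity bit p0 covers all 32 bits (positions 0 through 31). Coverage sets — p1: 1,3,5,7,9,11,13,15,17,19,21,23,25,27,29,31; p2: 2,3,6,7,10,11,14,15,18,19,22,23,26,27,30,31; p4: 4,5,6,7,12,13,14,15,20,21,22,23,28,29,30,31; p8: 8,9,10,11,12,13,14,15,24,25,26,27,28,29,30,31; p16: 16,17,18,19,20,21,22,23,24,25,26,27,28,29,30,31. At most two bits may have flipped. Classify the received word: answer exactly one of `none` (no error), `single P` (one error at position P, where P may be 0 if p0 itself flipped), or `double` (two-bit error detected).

single 4

s1: b1⊕b3⊕b5⊕b7⊕b9⊕b11⊕b13⊕b15⊕b17⊕b19⊕b21⊕b23⊕b25⊕b27⊕b29⊕b31 = 0⊕1⊕1⊕1⊕0⊕0⊕1⊕0⊕0⊕0⊕1⊕0⊕1⊕1⊕0⊕1 = 0
s2: b2⊕b3⊕b6⊕b7⊕b10⊕b11⊕b14⊕b15⊕b18⊕b19⊕b22⊕b23⊕b26⊕b27⊕b30⊕b31 = 1⊕1⊕0⊕1⊕1⊕0⊕0⊕0⊕0⊕0⊕1⊕0⊕0⊕1⊕1⊕1 = 0
s4: b4⊕b5⊕b6⊕b7⊕b12⊕b13⊕b14⊕b15⊕b20⊕b21⊕b22⊕b23⊕b28⊕b29⊕b30⊕b31 = 1⊕1⊕0⊕1⊕1⊕1⊕0⊕0⊕0⊕1⊕1⊕0⊕0⊕0⊕1⊕1 = 1
s8: b8⊕b9⊕b10⊕b11⊕b12⊕b13⊕b14⊕b15⊕b24⊕b25⊕b26⊕b27⊕b28⊕b29⊕b30⊕b31 = 1⊕0⊕1⊕0⊕1⊕1⊕0⊕0⊕0⊕1⊕0⊕1⊕0⊕0⊕1⊕1 = 0
s16: b16⊕b17⊕b18⊕b19⊕b20⊕b21⊕b22⊕b23⊕b24⊕b25⊕b26⊕b27⊕b28⊕b29⊕b30⊕b31 = 0⊕0⊕0⊕0⊕0⊕1⊕1⊕0⊕0⊕1⊕0⊕1⊕0⊕0⊕1⊕1 = 0
Syndrome (s16...s1) = 00100 → position 4.
Overall parity (XOR of all 32 bits, including p0): 0⊕0⊕1⊕1⊕1⊕1⊕0⊕1⊕1⊕0⊕1⊕0⊕1⊕1⊕0⊕0⊕0⊕0⊕0⊕0⊕0⊕1⊕1⊕0⊕0⊕1⊕0⊕1⊕0⊕0⊕1⊕1 = 1
Overall=1, syndrome position=4 → single-bit error at position 4.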